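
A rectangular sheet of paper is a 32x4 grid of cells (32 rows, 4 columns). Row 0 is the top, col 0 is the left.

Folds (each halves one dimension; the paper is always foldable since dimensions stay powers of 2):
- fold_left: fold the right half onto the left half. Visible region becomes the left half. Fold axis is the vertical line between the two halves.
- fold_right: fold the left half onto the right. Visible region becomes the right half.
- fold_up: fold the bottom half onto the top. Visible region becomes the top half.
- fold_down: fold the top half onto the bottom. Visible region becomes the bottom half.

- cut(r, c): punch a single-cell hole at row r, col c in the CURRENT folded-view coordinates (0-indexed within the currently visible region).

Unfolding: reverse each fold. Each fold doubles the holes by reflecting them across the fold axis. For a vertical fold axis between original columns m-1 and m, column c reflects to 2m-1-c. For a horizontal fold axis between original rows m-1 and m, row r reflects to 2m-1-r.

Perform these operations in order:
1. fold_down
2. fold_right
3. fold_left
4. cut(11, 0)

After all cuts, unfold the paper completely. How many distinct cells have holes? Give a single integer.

Op 1 fold_down: fold axis h@16; visible region now rows[16,32) x cols[0,4) = 16x4
Op 2 fold_right: fold axis v@2; visible region now rows[16,32) x cols[2,4) = 16x2
Op 3 fold_left: fold axis v@3; visible region now rows[16,32) x cols[2,3) = 16x1
Op 4 cut(11, 0): punch at orig (27,2); cuts so far [(27, 2)]; region rows[16,32) x cols[2,3) = 16x1
Unfold 1 (reflect across v@3): 2 holes -> [(27, 2), (27, 3)]
Unfold 2 (reflect across v@2): 4 holes -> [(27, 0), (27, 1), (27, 2), (27, 3)]
Unfold 3 (reflect across h@16): 8 holes -> [(4, 0), (4, 1), (4, 2), (4, 3), (27, 0), (27, 1), (27, 2), (27, 3)]

Answer: 8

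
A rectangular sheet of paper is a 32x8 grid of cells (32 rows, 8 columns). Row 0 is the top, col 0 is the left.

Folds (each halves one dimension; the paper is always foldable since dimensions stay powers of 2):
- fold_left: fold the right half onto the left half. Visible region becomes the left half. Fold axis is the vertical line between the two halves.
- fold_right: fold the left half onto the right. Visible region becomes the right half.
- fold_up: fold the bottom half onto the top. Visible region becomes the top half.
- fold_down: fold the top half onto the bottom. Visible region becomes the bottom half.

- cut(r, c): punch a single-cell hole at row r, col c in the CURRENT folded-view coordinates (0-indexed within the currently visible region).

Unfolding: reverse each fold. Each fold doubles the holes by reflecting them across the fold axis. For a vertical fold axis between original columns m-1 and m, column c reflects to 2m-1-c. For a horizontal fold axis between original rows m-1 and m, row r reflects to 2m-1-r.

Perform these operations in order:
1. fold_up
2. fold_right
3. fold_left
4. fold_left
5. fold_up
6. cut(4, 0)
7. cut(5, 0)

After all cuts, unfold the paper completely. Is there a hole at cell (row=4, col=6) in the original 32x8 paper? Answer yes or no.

Op 1 fold_up: fold axis h@16; visible region now rows[0,16) x cols[0,8) = 16x8
Op 2 fold_right: fold axis v@4; visible region now rows[0,16) x cols[4,8) = 16x4
Op 3 fold_left: fold axis v@6; visible region now rows[0,16) x cols[4,6) = 16x2
Op 4 fold_left: fold axis v@5; visible region now rows[0,16) x cols[4,5) = 16x1
Op 5 fold_up: fold axis h@8; visible region now rows[0,8) x cols[4,5) = 8x1
Op 6 cut(4, 0): punch at orig (4,4); cuts so far [(4, 4)]; region rows[0,8) x cols[4,5) = 8x1
Op 7 cut(5, 0): punch at orig (5,4); cuts so far [(4, 4), (5, 4)]; region rows[0,8) x cols[4,5) = 8x1
Unfold 1 (reflect across h@8): 4 holes -> [(4, 4), (5, 4), (10, 4), (11, 4)]
Unfold 2 (reflect across v@5): 8 holes -> [(4, 4), (4, 5), (5, 4), (5, 5), (10, 4), (10, 5), (11, 4), (11, 5)]
Unfold 3 (reflect across v@6): 16 holes -> [(4, 4), (4, 5), (4, 6), (4, 7), (5, 4), (5, 5), (5, 6), (5, 7), (10, 4), (10, 5), (10, 6), (10, 7), (11, 4), (11, 5), (11, 6), (11, 7)]
Unfold 4 (reflect across v@4): 32 holes -> [(4, 0), (4, 1), (4, 2), (4, 3), (4, 4), (4, 5), (4, 6), (4, 7), (5, 0), (5, 1), (5, 2), (5, 3), (5, 4), (5, 5), (5, 6), (5, 7), (10, 0), (10, 1), (10, 2), (10, 3), (10, 4), (10, 5), (10, 6), (10, 7), (11, 0), (11, 1), (11, 2), (11, 3), (11, 4), (11, 5), (11, 6), (11, 7)]
Unfold 5 (reflect across h@16): 64 holes -> [(4, 0), (4, 1), (4, 2), (4, 3), (4, 4), (4, 5), (4, 6), (4, 7), (5, 0), (5, 1), (5, 2), (5, 3), (5, 4), (5, 5), (5, 6), (5, 7), (10, 0), (10, 1), (10, 2), (10, 3), (10, 4), (10, 5), (10, 6), (10, 7), (11, 0), (11, 1), (11, 2), (11, 3), (11, 4), (11, 5), (11, 6), (11, 7), (20, 0), (20, 1), (20, 2), (20, 3), (20, 4), (20, 5), (20, 6), (20, 7), (21, 0), (21, 1), (21, 2), (21, 3), (21, 4), (21, 5), (21, 6), (21, 7), (26, 0), (26, 1), (26, 2), (26, 3), (26, 4), (26, 5), (26, 6), (26, 7), (27, 0), (27, 1), (27, 2), (27, 3), (27, 4), (27, 5), (27, 6), (27, 7)]
Holes: [(4, 0), (4, 1), (4, 2), (4, 3), (4, 4), (4, 5), (4, 6), (4, 7), (5, 0), (5, 1), (5, 2), (5, 3), (5, 4), (5, 5), (5, 6), (5, 7), (10, 0), (10, 1), (10, 2), (10, 3), (10, 4), (10, 5), (10, 6), (10, 7), (11, 0), (11, 1), (11, 2), (11, 3), (11, 4), (11, 5), (11, 6), (11, 7), (20, 0), (20, 1), (20, 2), (20, 3), (20, 4), (20, 5), (20, 6), (20, 7), (21, 0), (21, 1), (21, 2), (21, 3), (21, 4), (21, 5), (21, 6), (21, 7), (26, 0), (26, 1), (26, 2), (26, 3), (26, 4), (26, 5), (26, 6), (26, 7), (27, 0), (27, 1), (27, 2), (27, 3), (27, 4), (27, 5), (27, 6), (27, 7)]

Answer: yes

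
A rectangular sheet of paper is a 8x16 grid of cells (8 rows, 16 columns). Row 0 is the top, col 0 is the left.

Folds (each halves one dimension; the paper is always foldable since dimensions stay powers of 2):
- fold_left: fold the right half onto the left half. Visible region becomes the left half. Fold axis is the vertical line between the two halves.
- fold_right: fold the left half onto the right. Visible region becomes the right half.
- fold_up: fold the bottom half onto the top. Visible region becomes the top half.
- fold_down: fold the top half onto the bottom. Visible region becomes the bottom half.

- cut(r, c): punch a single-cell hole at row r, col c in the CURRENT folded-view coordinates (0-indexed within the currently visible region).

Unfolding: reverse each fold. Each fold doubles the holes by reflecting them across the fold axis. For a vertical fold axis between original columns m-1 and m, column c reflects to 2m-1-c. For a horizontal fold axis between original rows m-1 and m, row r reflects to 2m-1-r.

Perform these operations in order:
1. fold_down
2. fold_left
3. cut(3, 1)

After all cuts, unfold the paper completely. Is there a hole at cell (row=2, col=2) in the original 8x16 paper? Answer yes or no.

Op 1 fold_down: fold axis h@4; visible region now rows[4,8) x cols[0,16) = 4x16
Op 2 fold_left: fold axis v@8; visible region now rows[4,8) x cols[0,8) = 4x8
Op 3 cut(3, 1): punch at orig (7,1); cuts so far [(7, 1)]; region rows[4,8) x cols[0,8) = 4x8
Unfold 1 (reflect across v@8): 2 holes -> [(7, 1), (7, 14)]
Unfold 2 (reflect across h@4): 4 holes -> [(0, 1), (0, 14), (7, 1), (7, 14)]
Holes: [(0, 1), (0, 14), (7, 1), (7, 14)]

Answer: no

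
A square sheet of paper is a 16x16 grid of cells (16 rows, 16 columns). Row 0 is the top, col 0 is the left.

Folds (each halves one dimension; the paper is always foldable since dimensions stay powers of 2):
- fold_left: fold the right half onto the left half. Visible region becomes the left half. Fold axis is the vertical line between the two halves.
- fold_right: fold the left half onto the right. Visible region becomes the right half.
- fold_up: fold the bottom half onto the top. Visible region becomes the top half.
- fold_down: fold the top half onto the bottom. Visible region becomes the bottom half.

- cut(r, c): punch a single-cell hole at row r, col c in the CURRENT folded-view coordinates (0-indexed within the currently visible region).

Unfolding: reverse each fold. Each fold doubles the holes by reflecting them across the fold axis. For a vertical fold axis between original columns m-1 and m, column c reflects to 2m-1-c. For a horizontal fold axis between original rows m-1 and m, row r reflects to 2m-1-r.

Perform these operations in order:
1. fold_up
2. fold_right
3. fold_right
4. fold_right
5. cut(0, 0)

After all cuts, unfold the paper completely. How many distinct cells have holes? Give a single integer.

Answer: 16

Derivation:
Op 1 fold_up: fold axis h@8; visible region now rows[0,8) x cols[0,16) = 8x16
Op 2 fold_right: fold axis v@8; visible region now rows[0,8) x cols[8,16) = 8x8
Op 3 fold_right: fold axis v@12; visible region now rows[0,8) x cols[12,16) = 8x4
Op 4 fold_right: fold axis v@14; visible region now rows[0,8) x cols[14,16) = 8x2
Op 5 cut(0, 0): punch at orig (0,14); cuts so far [(0, 14)]; region rows[0,8) x cols[14,16) = 8x2
Unfold 1 (reflect across v@14): 2 holes -> [(0, 13), (0, 14)]
Unfold 2 (reflect across v@12): 4 holes -> [(0, 9), (0, 10), (0, 13), (0, 14)]
Unfold 3 (reflect across v@8): 8 holes -> [(0, 1), (0, 2), (0, 5), (0, 6), (0, 9), (0, 10), (0, 13), (0, 14)]
Unfold 4 (reflect across h@8): 16 holes -> [(0, 1), (0, 2), (0, 5), (0, 6), (0, 9), (0, 10), (0, 13), (0, 14), (15, 1), (15, 2), (15, 5), (15, 6), (15, 9), (15, 10), (15, 13), (15, 14)]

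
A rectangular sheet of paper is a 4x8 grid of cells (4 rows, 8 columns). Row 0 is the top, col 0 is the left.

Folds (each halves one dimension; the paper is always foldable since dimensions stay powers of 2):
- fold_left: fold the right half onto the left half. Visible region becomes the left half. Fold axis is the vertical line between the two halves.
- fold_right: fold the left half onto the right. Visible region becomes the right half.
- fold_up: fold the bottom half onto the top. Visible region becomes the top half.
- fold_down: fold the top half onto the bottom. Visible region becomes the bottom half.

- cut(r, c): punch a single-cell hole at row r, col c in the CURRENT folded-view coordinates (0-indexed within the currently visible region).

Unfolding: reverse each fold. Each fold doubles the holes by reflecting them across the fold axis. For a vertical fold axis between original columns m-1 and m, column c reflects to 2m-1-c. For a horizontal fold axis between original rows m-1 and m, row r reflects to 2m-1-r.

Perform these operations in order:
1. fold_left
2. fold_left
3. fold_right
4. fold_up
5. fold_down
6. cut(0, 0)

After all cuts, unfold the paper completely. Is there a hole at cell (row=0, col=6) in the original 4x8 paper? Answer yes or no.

Answer: yes

Derivation:
Op 1 fold_left: fold axis v@4; visible region now rows[0,4) x cols[0,4) = 4x4
Op 2 fold_left: fold axis v@2; visible region now rows[0,4) x cols[0,2) = 4x2
Op 3 fold_right: fold axis v@1; visible region now rows[0,4) x cols[1,2) = 4x1
Op 4 fold_up: fold axis h@2; visible region now rows[0,2) x cols[1,2) = 2x1
Op 5 fold_down: fold axis h@1; visible region now rows[1,2) x cols[1,2) = 1x1
Op 6 cut(0, 0): punch at orig (1,1); cuts so far [(1, 1)]; region rows[1,2) x cols[1,2) = 1x1
Unfold 1 (reflect across h@1): 2 holes -> [(0, 1), (1, 1)]
Unfold 2 (reflect across h@2): 4 holes -> [(0, 1), (1, 1), (2, 1), (3, 1)]
Unfold 3 (reflect across v@1): 8 holes -> [(0, 0), (0, 1), (1, 0), (1, 1), (2, 0), (2, 1), (3, 0), (3, 1)]
Unfold 4 (reflect across v@2): 16 holes -> [(0, 0), (0, 1), (0, 2), (0, 3), (1, 0), (1, 1), (1, 2), (1, 3), (2, 0), (2, 1), (2, 2), (2, 3), (3, 0), (3, 1), (3, 2), (3, 3)]
Unfold 5 (reflect across v@4): 32 holes -> [(0, 0), (0, 1), (0, 2), (0, 3), (0, 4), (0, 5), (0, 6), (0, 7), (1, 0), (1, 1), (1, 2), (1, 3), (1, 4), (1, 5), (1, 6), (1, 7), (2, 0), (2, 1), (2, 2), (2, 3), (2, 4), (2, 5), (2, 6), (2, 7), (3, 0), (3, 1), (3, 2), (3, 3), (3, 4), (3, 5), (3, 6), (3, 7)]
Holes: [(0, 0), (0, 1), (0, 2), (0, 3), (0, 4), (0, 5), (0, 6), (0, 7), (1, 0), (1, 1), (1, 2), (1, 3), (1, 4), (1, 5), (1, 6), (1, 7), (2, 0), (2, 1), (2, 2), (2, 3), (2, 4), (2, 5), (2, 6), (2, 7), (3, 0), (3, 1), (3, 2), (3, 3), (3, 4), (3, 5), (3, 6), (3, 7)]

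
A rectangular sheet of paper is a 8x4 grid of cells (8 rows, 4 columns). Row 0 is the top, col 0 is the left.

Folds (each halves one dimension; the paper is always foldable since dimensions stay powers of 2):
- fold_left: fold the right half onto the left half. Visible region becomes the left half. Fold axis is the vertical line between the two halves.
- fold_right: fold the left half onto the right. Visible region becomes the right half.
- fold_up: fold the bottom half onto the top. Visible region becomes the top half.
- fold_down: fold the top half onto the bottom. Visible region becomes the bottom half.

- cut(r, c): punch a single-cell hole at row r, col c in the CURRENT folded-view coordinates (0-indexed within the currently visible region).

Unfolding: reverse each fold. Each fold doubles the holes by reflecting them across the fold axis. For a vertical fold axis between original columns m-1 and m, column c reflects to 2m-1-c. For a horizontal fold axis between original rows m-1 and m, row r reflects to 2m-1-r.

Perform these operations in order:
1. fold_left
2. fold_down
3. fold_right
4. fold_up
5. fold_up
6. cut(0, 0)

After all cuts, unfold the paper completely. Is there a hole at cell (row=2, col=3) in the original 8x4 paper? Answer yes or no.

Op 1 fold_left: fold axis v@2; visible region now rows[0,8) x cols[0,2) = 8x2
Op 2 fold_down: fold axis h@4; visible region now rows[4,8) x cols[0,2) = 4x2
Op 3 fold_right: fold axis v@1; visible region now rows[4,8) x cols[1,2) = 4x1
Op 4 fold_up: fold axis h@6; visible region now rows[4,6) x cols[1,2) = 2x1
Op 5 fold_up: fold axis h@5; visible region now rows[4,5) x cols[1,2) = 1x1
Op 6 cut(0, 0): punch at orig (4,1); cuts so far [(4, 1)]; region rows[4,5) x cols[1,2) = 1x1
Unfold 1 (reflect across h@5): 2 holes -> [(4, 1), (5, 1)]
Unfold 2 (reflect across h@6): 4 holes -> [(4, 1), (5, 1), (6, 1), (7, 1)]
Unfold 3 (reflect across v@1): 8 holes -> [(4, 0), (4, 1), (5, 0), (5, 1), (6, 0), (6, 1), (7, 0), (7, 1)]
Unfold 4 (reflect across h@4): 16 holes -> [(0, 0), (0, 1), (1, 0), (1, 1), (2, 0), (2, 1), (3, 0), (3, 1), (4, 0), (4, 1), (5, 0), (5, 1), (6, 0), (6, 1), (7, 0), (7, 1)]
Unfold 5 (reflect across v@2): 32 holes -> [(0, 0), (0, 1), (0, 2), (0, 3), (1, 0), (1, 1), (1, 2), (1, 3), (2, 0), (2, 1), (2, 2), (2, 3), (3, 0), (3, 1), (3, 2), (3, 3), (4, 0), (4, 1), (4, 2), (4, 3), (5, 0), (5, 1), (5, 2), (5, 3), (6, 0), (6, 1), (6, 2), (6, 3), (7, 0), (7, 1), (7, 2), (7, 3)]
Holes: [(0, 0), (0, 1), (0, 2), (0, 3), (1, 0), (1, 1), (1, 2), (1, 3), (2, 0), (2, 1), (2, 2), (2, 3), (3, 0), (3, 1), (3, 2), (3, 3), (4, 0), (4, 1), (4, 2), (4, 3), (5, 0), (5, 1), (5, 2), (5, 3), (6, 0), (6, 1), (6, 2), (6, 3), (7, 0), (7, 1), (7, 2), (7, 3)]

Answer: yes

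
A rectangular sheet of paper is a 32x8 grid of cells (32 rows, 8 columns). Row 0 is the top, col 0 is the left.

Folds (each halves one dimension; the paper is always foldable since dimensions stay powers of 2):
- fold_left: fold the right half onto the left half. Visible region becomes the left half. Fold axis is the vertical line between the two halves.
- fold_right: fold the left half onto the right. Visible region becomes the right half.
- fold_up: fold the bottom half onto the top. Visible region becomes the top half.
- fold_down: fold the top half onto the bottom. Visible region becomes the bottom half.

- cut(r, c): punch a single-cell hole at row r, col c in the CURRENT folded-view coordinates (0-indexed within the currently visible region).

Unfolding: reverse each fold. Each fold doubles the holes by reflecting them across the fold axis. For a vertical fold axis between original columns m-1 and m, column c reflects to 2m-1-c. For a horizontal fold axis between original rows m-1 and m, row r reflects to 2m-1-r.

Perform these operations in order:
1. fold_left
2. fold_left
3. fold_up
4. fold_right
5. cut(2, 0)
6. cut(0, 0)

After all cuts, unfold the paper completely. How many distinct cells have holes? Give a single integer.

Answer: 32

Derivation:
Op 1 fold_left: fold axis v@4; visible region now rows[0,32) x cols[0,4) = 32x4
Op 2 fold_left: fold axis v@2; visible region now rows[0,32) x cols[0,2) = 32x2
Op 3 fold_up: fold axis h@16; visible region now rows[0,16) x cols[0,2) = 16x2
Op 4 fold_right: fold axis v@1; visible region now rows[0,16) x cols[1,2) = 16x1
Op 5 cut(2, 0): punch at orig (2,1); cuts so far [(2, 1)]; region rows[0,16) x cols[1,2) = 16x1
Op 6 cut(0, 0): punch at orig (0,1); cuts so far [(0, 1), (2, 1)]; region rows[0,16) x cols[1,2) = 16x1
Unfold 1 (reflect across v@1): 4 holes -> [(0, 0), (0, 1), (2, 0), (2, 1)]
Unfold 2 (reflect across h@16): 8 holes -> [(0, 0), (0, 1), (2, 0), (2, 1), (29, 0), (29, 1), (31, 0), (31, 1)]
Unfold 3 (reflect across v@2): 16 holes -> [(0, 0), (0, 1), (0, 2), (0, 3), (2, 0), (2, 1), (2, 2), (2, 3), (29, 0), (29, 1), (29, 2), (29, 3), (31, 0), (31, 1), (31, 2), (31, 3)]
Unfold 4 (reflect across v@4): 32 holes -> [(0, 0), (0, 1), (0, 2), (0, 3), (0, 4), (0, 5), (0, 6), (0, 7), (2, 0), (2, 1), (2, 2), (2, 3), (2, 4), (2, 5), (2, 6), (2, 7), (29, 0), (29, 1), (29, 2), (29, 3), (29, 4), (29, 5), (29, 6), (29, 7), (31, 0), (31, 1), (31, 2), (31, 3), (31, 4), (31, 5), (31, 6), (31, 7)]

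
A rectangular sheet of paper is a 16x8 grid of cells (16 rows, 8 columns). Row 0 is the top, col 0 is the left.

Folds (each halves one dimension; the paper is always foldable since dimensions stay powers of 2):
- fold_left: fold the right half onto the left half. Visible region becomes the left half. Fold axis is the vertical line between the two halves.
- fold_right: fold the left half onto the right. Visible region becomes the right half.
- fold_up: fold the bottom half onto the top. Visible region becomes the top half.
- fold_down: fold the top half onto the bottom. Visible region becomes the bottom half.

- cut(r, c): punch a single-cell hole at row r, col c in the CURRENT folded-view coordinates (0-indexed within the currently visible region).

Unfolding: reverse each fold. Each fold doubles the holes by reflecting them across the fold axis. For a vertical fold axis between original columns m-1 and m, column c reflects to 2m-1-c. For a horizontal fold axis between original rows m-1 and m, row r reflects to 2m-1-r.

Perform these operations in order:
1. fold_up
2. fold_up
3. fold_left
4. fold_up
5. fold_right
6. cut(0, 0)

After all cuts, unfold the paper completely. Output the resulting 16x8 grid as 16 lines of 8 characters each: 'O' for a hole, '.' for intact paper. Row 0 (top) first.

Op 1 fold_up: fold axis h@8; visible region now rows[0,8) x cols[0,8) = 8x8
Op 2 fold_up: fold axis h@4; visible region now rows[0,4) x cols[0,8) = 4x8
Op 3 fold_left: fold axis v@4; visible region now rows[0,4) x cols[0,4) = 4x4
Op 4 fold_up: fold axis h@2; visible region now rows[0,2) x cols[0,4) = 2x4
Op 5 fold_right: fold axis v@2; visible region now rows[0,2) x cols[2,4) = 2x2
Op 6 cut(0, 0): punch at orig (0,2); cuts so far [(0, 2)]; region rows[0,2) x cols[2,4) = 2x2
Unfold 1 (reflect across v@2): 2 holes -> [(0, 1), (0, 2)]
Unfold 2 (reflect across h@2): 4 holes -> [(0, 1), (0, 2), (3, 1), (3, 2)]
Unfold 3 (reflect across v@4): 8 holes -> [(0, 1), (0, 2), (0, 5), (0, 6), (3, 1), (3, 2), (3, 5), (3, 6)]
Unfold 4 (reflect across h@4): 16 holes -> [(0, 1), (0, 2), (0, 5), (0, 6), (3, 1), (3, 2), (3, 5), (3, 6), (4, 1), (4, 2), (4, 5), (4, 6), (7, 1), (7, 2), (7, 5), (7, 6)]
Unfold 5 (reflect across h@8): 32 holes -> [(0, 1), (0, 2), (0, 5), (0, 6), (3, 1), (3, 2), (3, 5), (3, 6), (4, 1), (4, 2), (4, 5), (4, 6), (7, 1), (7, 2), (7, 5), (7, 6), (8, 1), (8, 2), (8, 5), (8, 6), (11, 1), (11, 2), (11, 5), (11, 6), (12, 1), (12, 2), (12, 5), (12, 6), (15, 1), (15, 2), (15, 5), (15, 6)]

Answer: .OO..OO.
........
........
.OO..OO.
.OO..OO.
........
........
.OO..OO.
.OO..OO.
........
........
.OO..OO.
.OO..OO.
........
........
.OO..OO.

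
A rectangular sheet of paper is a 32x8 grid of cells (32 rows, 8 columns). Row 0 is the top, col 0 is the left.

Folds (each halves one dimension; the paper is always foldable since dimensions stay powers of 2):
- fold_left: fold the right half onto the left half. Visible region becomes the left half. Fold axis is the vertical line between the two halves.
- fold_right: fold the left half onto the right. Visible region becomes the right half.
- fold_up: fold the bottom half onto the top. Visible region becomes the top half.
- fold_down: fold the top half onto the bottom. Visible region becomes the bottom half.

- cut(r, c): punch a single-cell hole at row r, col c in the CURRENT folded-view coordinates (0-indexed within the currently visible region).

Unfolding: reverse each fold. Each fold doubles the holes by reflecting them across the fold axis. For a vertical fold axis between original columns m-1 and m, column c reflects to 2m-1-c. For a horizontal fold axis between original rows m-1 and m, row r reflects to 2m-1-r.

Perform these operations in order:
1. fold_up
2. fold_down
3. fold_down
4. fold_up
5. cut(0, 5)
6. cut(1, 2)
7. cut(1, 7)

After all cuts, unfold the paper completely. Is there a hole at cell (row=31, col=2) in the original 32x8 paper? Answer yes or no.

Op 1 fold_up: fold axis h@16; visible region now rows[0,16) x cols[0,8) = 16x8
Op 2 fold_down: fold axis h@8; visible region now rows[8,16) x cols[0,8) = 8x8
Op 3 fold_down: fold axis h@12; visible region now rows[12,16) x cols[0,8) = 4x8
Op 4 fold_up: fold axis h@14; visible region now rows[12,14) x cols[0,8) = 2x8
Op 5 cut(0, 5): punch at orig (12,5); cuts so far [(12, 5)]; region rows[12,14) x cols[0,8) = 2x8
Op 6 cut(1, 2): punch at orig (13,2); cuts so far [(12, 5), (13, 2)]; region rows[12,14) x cols[0,8) = 2x8
Op 7 cut(1, 7): punch at orig (13,7); cuts so far [(12, 5), (13, 2), (13, 7)]; region rows[12,14) x cols[0,8) = 2x8
Unfold 1 (reflect across h@14): 6 holes -> [(12, 5), (13, 2), (13, 7), (14, 2), (14, 7), (15, 5)]
Unfold 2 (reflect across h@12): 12 holes -> [(8, 5), (9, 2), (9, 7), (10, 2), (10, 7), (11, 5), (12, 5), (13, 2), (13, 7), (14, 2), (14, 7), (15, 5)]
Unfold 3 (reflect across h@8): 24 holes -> [(0, 5), (1, 2), (1, 7), (2, 2), (2, 7), (3, 5), (4, 5), (5, 2), (5, 7), (6, 2), (6, 7), (7, 5), (8, 5), (9, 2), (9, 7), (10, 2), (10, 7), (11, 5), (12, 5), (13, 2), (13, 7), (14, 2), (14, 7), (15, 5)]
Unfold 4 (reflect across h@16): 48 holes -> [(0, 5), (1, 2), (1, 7), (2, 2), (2, 7), (3, 5), (4, 5), (5, 2), (5, 7), (6, 2), (6, 7), (7, 5), (8, 5), (9, 2), (9, 7), (10, 2), (10, 7), (11, 5), (12, 5), (13, 2), (13, 7), (14, 2), (14, 7), (15, 5), (16, 5), (17, 2), (17, 7), (18, 2), (18, 7), (19, 5), (20, 5), (21, 2), (21, 7), (22, 2), (22, 7), (23, 5), (24, 5), (25, 2), (25, 7), (26, 2), (26, 7), (27, 5), (28, 5), (29, 2), (29, 7), (30, 2), (30, 7), (31, 5)]
Holes: [(0, 5), (1, 2), (1, 7), (2, 2), (2, 7), (3, 5), (4, 5), (5, 2), (5, 7), (6, 2), (6, 7), (7, 5), (8, 5), (9, 2), (9, 7), (10, 2), (10, 7), (11, 5), (12, 5), (13, 2), (13, 7), (14, 2), (14, 7), (15, 5), (16, 5), (17, 2), (17, 7), (18, 2), (18, 7), (19, 5), (20, 5), (21, 2), (21, 7), (22, 2), (22, 7), (23, 5), (24, 5), (25, 2), (25, 7), (26, 2), (26, 7), (27, 5), (28, 5), (29, 2), (29, 7), (30, 2), (30, 7), (31, 5)]

Answer: no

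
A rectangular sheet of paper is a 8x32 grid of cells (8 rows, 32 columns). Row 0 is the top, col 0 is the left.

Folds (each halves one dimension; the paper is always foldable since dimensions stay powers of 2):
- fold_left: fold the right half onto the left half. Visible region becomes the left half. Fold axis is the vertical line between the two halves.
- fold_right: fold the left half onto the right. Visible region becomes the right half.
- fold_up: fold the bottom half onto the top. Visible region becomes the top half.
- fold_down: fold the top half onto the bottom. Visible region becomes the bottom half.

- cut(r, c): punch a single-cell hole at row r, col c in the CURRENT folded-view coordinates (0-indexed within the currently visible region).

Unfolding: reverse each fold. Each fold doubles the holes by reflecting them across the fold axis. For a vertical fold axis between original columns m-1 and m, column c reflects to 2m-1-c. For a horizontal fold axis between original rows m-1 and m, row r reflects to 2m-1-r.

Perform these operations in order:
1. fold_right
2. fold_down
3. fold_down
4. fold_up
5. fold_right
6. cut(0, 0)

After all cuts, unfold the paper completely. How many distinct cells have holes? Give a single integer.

Op 1 fold_right: fold axis v@16; visible region now rows[0,8) x cols[16,32) = 8x16
Op 2 fold_down: fold axis h@4; visible region now rows[4,8) x cols[16,32) = 4x16
Op 3 fold_down: fold axis h@6; visible region now rows[6,8) x cols[16,32) = 2x16
Op 4 fold_up: fold axis h@7; visible region now rows[6,7) x cols[16,32) = 1x16
Op 5 fold_right: fold axis v@24; visible region now rows[6,7) x cols[24,32) = 1x8
Op 6 cut(0, 0): punch at orig (6,24); cuts so far [(6, 24)]; region rows[6,7) x cols[24,32) = 1x8
Unfold 1 (reflect across v@24): 2 holes -> [(6, 23), (6, 24)]
Unfold 2 (reflect across h@7): 4 holes -> [(6, 23), (6, 24), (7, 23), (7, 24)]
Unfold 3 (reflect across h@6): 8 holes -> [(4, 23), (4, 24), (5, 23), (5, 24), (6, 23), (6, 24), (7, 23), (7, 24)]
Unfold 4 (reflect across h@4): 16 holes -> [(0, 23), (0, 24), (1, 23), (1, 24), (2, 23), (2, 24), (3, 23), (3, 24), (4, 23), (4, 24), (5, 23), (5, 24), (6, 23), (6, 24), (7, 23), (7, 24)]
Unfold 5 (reflect across v@16): 32 holes -> [(0, 7), (0, 8), (0, 23), (0, 24), (1, 7), (1, 8), (1, 23), (1, 24), (2, 7), (2, 8), (2, 23), (2, 24), (3, 7), (3, 8), (3, 23), (3, 24), (4, 7), (4, 8), (4, 23), (4, 24), (5, 7), (5, 8), (5, 23), (5, 24), (6, 7), (6, 8), (6, 23), (6, 24), (7, 7), (7, 8), (7, 23), (7, 24)]

Answer: 32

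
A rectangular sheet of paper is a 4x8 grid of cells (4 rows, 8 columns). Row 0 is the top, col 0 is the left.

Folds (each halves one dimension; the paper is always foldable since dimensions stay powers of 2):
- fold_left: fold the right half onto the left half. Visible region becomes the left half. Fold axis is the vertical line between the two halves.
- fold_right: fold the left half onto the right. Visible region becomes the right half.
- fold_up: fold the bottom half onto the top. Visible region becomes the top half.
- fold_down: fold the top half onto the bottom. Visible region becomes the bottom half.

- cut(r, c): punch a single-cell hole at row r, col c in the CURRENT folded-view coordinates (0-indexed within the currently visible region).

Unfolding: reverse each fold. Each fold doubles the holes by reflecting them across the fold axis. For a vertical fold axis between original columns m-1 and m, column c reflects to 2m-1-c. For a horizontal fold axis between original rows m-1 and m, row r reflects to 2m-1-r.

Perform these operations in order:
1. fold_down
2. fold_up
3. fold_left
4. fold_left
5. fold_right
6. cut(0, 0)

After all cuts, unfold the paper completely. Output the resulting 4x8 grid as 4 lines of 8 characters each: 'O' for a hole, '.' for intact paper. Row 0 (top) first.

Op 1 fold_down: fold axis h@2; visible region now rows[2,4) x cols[0,8) = 2x8
Op 2 fold_up: fold axis h@3; visible region now rows[2,3) x cols[0,8) = 1x8
Op 3 fold_left: fold axis v@4; visible region now rows[2,3) x cols[0,4) = 1x4
Op 4 fold_left: fold axis v@2; visible region now rows[2,3) x cols[0,2) = 1x2
Op 5 fold_right: fold axis v@1; visible region now rows[2,3) x cols[1,2) = 1x1
Op 6 cut(0, 0): punch at orig (2,1); cuts so far [(2, 1)]; region rows[2,3) x cols[1,2) = 1x1
Unfold 1 (reflect across v@1): 2 holes -> [(2, 0), (2, 1)]
Unfold 2 (reflect across v@2): 4 holes -> [(2, 0), (2, 1), (2, 2), (2, 3)]
Unfold 3 (reflect across v@4): 8 holes -> [(2, 0), (2, 1), (2, 2), (2, 3), (2, 4), (2, 5), (2, 6), (2, 7)]
Unfold 4 (reflect across h@3): 16 holes -> [(2, 0), (2, 1), (2, 2), (2, 3), (2, 4), (2, 5), (2, 6), (2, 7), (3, 0), (3, 1), (3, 2), (3, 3), (3, 4), (3, 5), (3, 6), (3, 7)]
Unfold 5 (reflect across h@2): 32 holes -> [(0, 0), (0, 1), (0, 2), (0, 3), (0, 4), (0, 5), (0, 6), (0, 7), (1, 0), (1, 1), (1, 2), (1, 3), (1, 4), (1, 5), (1, 6), (1, 7), (2, 0), (2, 1), (2, 2), (2, 3), (2, 4), (2, 5), (2, 6), (2, 7), (3, 0), (3, 1), (3, 2), (3, 3), (3, 4), (3, 5), (3, 6), (3, 7)]

Answer: OOOOOOOO
OOOOOOOO
OOOOOOOO
OOOOOOOO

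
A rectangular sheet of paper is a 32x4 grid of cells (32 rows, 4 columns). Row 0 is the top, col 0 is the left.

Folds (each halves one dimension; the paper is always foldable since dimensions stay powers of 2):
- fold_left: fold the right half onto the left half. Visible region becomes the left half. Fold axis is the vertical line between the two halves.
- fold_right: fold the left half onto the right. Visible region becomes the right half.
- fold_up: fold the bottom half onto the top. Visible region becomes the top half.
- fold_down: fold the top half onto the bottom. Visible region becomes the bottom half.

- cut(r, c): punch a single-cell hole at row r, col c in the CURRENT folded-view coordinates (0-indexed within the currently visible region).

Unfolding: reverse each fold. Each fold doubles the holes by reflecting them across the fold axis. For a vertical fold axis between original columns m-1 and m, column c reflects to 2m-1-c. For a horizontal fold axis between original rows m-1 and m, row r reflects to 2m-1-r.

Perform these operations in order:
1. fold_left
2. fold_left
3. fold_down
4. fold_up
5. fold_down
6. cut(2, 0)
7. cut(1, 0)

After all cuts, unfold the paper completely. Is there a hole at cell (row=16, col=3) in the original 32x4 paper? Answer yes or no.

Op 1 fold_left: fold axis v@2; visible region now rows[0,32) x cols[0,2) = 32x2
Op 2 fold_left: fold axis v@1; visible region now rows[0,32) x cols[0,1) = 32x1
Op 3 fold_down: fold axis h@16; visible region now rows[16,32) x cols[0,1) = 16x1
Op 4 fold_up: fold axis h@24; visible region now rows[16,24) x cols[0,1) = 8x1
Op 5 fold_down: fold axis h@20; visible region now rows[20,24) x cols[0,1) = 4x1
Op 6 cut(2, 0): punch at orig (22,0); cuts so far [(22, 0)]; region rows[20,24) x cols[0,1) = 4x1
Op 7 cut(1, 0): punch at orig (21,0); cuts so far [(21, 0), (22, 0)]; region rows[20,24) x cols[0,1) = 4x1
Unfold 1 (reflect across h@20): 4 holes -> [(17, 0), (18, 0), (21, 0), (22, 0)]
Unfold 2 (reflect across h@24): 8 holes -> [(17, 0), (18, 0), (21, 0), (22, 0), (25, 0), (26, 0), (29, 0), (30, 0)]
Unfold 3 (reflect across h@16): 16 holes -> [(1, 0), (2, 0), (5, 0), (6, 0), (9, 0), (10, 0), (13, 0), (14, 0), (17, 0), (18, 0), (21, 0), (22, 0), (25, 0), (26, 0), (29, 0), (30, 0)]
Unfold 4 (reflect across v@1): 32 holes -> [(1, 0), (1, 1), (2, 0), (2, 1), (5, 0), (5, 1), (6, 0), (6, 1), (9, 0), (9, 1), (10, 0), (10, 1), (13, 0), (13, 1), (14, 0), (14, 1), (17, 0), (17, 1), (18, 0), (18, 1), (21, 0), (21, 1), (22, 0), (22, 1), (25, 0), (25, 1), (26, 0), (26, 1), (29, 0), (29, 1), (30, 0), (30, 1)]
Unfold 5 (reflect across v@2): 64 holes -> [(1, 0), (1, 1), (1, 2), (1, 3), (2, 0), (2, 1), (2, 2), (2, 3), (5, 0), (5, 1), (5, 2), (5, 3), (6, 0), (6, 1), (6, 2), (6, 3), (9, 0), (9, 1), (9, 2), (9, 3), (10, 0), (10, 1), (10, 2), (10, 3), (13, 0), (13, 1), (13, 2), (13, 3), (14, 0), (14, 1), (14, 2), (14, 3), (17, 0), (17, 1), (17, 2), (17, 3), (18, 0), (18, 1), (18, 2), (18, 3), (21, 0), (21, 1), (21, 2), (21, 3), (22, 0), (22, 1), (22, 2), (22, 3), (25, 0), (25, 1), (25, 2), (25, 3), (26, 0), (26, 1), (26, 2), (26, 3), (29, 0), (29, 1), (29, 2), (29, 3), (30, 0), (30, 1), (30, 2), (30, 3)]
Holes: [(1, 0), (1, 1), (1, 2), (1, 3), (2, 0), (2, 1), (2, 2), (2, 3), (5, 0), (5, 1), (5, 2), (5, 3), (6, 0), (6, 1), (6, 2), (6, 3), (9, 0), (9, 1), (9, 2), (9, 3), (10, 0), (10, 1), (10, 2), (10, 3), (13, 0), (13, 1), (13, 2), (13, 3), (14, 0), (14, 1), (14, 2), (14, 3), (17, 0), (17, 1), (17, 2), (17, 3), (18, 0), (18, 1), (18, 2), (18, 3), (21, 0), (21, 1), (21, 2), (21, 3), (22, 0), (22, 1), (22, 2), (22, 3), (25, 0), (25, 1), (25, 2), (25, 3), (26, 0), (26, 1), (26, 2), (26, 3), (29, 0), (29, 1), (29, 2), (29, 3), (30, 0), (30, 1), (30, 2), (30, 3)]

Answer: no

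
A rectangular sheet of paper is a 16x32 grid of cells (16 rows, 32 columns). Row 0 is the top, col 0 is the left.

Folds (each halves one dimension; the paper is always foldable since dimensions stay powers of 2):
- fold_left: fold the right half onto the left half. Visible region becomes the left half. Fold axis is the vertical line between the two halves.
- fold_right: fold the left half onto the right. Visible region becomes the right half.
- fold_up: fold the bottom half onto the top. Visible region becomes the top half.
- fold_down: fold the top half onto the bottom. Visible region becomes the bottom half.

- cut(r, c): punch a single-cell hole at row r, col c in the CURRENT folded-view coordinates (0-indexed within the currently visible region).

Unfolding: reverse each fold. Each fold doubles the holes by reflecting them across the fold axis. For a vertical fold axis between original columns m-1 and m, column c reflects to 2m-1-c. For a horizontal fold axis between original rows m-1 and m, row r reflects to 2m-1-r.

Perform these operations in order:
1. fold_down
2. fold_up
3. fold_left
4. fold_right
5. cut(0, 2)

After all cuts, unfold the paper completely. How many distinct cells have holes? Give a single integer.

Answer: 16

Derivation:
Op 1 fold_down: fold axis h@8; visible region now rows[8,16) x cols[0,32) = 8x32
Op 2 fold_up: fold axis h@12; visible region now rows[8,12) x cols[0,32) = 4x32
Op 3 fold_left: fold axis v@16; visible region now rows[8,12) x cols[0,16) = 4x16
Op 4 fold_right: fold axis v@8; visible region now rows[8,12) x cols[8,16) = 4x8
Op 5 cut(0, 2): punch at orig (8,10); cuts so far [(8, 10)]; region rows[8,12) x cols[8,16) = 4x8
Unfold 1 (reflect across v@8): 2 holes -> [(8, 5), (8, 10)]
Unfold 2 (reflect across v@16): 4 holes -> [(8, 5), (8, 10), (8, 21), (8, 26)]
Unfold 3 (reflect across h@12): 8 holes -> [(8, 5), (8, 10), (8, 21), (8, 26), (15, 5), (15, 10), (15, 21), (15, 26)]
Unfold 4 (reflect across h@8): 16 holes -> [(0, 5), (0, 10), (0, 21), (0, 26), (7, 5), (7, 10), (7, 21), (7, 26), (8, 5), (8, 10), (8, 21), (8, 26), (15, 5), (15, 10), (15, 21), (15, 26)]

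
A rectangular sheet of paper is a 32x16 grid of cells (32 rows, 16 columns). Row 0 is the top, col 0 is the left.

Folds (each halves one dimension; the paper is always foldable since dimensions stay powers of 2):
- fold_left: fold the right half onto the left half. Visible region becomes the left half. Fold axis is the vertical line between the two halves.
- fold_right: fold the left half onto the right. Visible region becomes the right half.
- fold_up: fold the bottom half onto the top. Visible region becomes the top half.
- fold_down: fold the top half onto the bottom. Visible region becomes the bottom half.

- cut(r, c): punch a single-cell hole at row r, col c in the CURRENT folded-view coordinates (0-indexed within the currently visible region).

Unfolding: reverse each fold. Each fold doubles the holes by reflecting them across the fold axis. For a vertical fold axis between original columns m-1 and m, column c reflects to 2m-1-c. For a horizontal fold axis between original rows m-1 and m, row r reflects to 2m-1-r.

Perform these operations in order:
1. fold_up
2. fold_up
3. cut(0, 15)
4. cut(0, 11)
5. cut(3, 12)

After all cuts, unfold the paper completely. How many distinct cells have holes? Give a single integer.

Op 1 fold_up: fold axis h@16; visible region now rows[0,16) x cols[0,16) = 16x16
Op 2 fold_up: fold axis h@8; visible region now rows[0,8) x cols[0,16) = 8x16
Op 3 cut(0, 15): punch at orig (0,15); cuts so far [(0, 15)]; region rows[0,8) x cols[0,16) = 8x16
Op 4 cut(0, 11): punch at orig (0,11); cuts so far [(0, 11), (0, 15)]; region rows[0,8) x cols[0,16) = 8x16
Op 5 cut(3, 12): punch at orig (3,12); cuts so far [(0, 11), (0, 15), (3, 12)]; region rows[0,8) x cols[0,16) = 8x16
Unfold 1 (reflect across h@8): 6 holes -> [(0, 11), (0, 15), (3, 12), (12, 12), (15, 11), (15, 15)]
Unfold 2 (reflect across h@16): 12 holes -> [(0, 11), (0, 15), (3, 12), (12, 12), (15, 11), (15, 15), (16, 11), (16, 15), (19, 12), (28, 12), (31, 11), (31, 15)]

Answer: 12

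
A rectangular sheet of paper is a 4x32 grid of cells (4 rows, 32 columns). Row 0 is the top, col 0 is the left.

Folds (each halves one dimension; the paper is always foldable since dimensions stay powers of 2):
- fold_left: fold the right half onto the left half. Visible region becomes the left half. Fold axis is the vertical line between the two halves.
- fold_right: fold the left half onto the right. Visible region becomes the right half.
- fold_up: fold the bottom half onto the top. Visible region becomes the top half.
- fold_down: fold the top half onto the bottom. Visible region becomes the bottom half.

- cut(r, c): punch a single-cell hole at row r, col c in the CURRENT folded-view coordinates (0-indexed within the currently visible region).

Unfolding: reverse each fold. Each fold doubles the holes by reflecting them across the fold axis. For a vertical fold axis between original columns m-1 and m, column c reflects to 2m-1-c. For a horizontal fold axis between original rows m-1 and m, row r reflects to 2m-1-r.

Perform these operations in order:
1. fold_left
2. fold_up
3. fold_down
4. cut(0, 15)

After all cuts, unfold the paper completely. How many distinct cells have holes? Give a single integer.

Answer: 8

Derivation:
Op 1 fold_left: fold axis v@16; visible region now rows[0,4) x cols[0,16) = 4x16
Op 2 fold_up: fold axis h@2; visible region now rows[0,2) x cols[0,16) = 2x16
Op 3 fold_down: fold axis h@1; visible region now rows[1,2) x cols[0,16) = 1x16
Op 4 cut(0, 15): punch at orig (1,15); cuts so far [(1, 15)]; region rows[1,2) x cols[0,16) = 1x16
Unfold 1 (reflect across h@1): 2 holes -> [(0, 15), (1, 15)]
Unfold 2 (reflect across h@2): 4 holes -> [(0, 15), (1, 15), (2, 15), (3, 15)]
Unfold 3 (reflect across v@16): 8 holes -> [(0, 15), (0, 16), (1, 15), (1, 16), (2, 15), (2, 16), (3, 15), (3, 16)]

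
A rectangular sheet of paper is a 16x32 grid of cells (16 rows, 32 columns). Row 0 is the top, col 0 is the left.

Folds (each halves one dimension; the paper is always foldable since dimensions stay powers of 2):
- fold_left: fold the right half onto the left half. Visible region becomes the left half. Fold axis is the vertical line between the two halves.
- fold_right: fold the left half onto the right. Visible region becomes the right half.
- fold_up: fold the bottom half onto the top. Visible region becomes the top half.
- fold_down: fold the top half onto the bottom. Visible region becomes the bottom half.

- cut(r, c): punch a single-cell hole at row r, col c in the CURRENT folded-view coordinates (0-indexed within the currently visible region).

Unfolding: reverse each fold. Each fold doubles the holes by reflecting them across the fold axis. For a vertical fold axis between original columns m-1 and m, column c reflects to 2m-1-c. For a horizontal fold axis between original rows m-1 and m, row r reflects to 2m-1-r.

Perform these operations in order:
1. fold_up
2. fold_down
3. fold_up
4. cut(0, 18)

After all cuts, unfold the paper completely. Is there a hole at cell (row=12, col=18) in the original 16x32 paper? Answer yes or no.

Answer: yes

Derivation:
Op 1 fold_up: fold axis h@8; visible region now rows[0,8) x cols[0,32) = 8x32
Op 2 fold_down: fold axis h@4; visible region now rows[4,8) x cols[0,32) = 4x32
Op 3 fold_up: fold axis h@6; visible region now rows[4,6) x cols[0,32) = 2x32
Op 4 cut(0, 18): punch at orig (4,18); cuts so far [(4, 18)]; region rows[4,6) x cols[0,32) = 2x32
Unfold 1 (reflect across h@6): 2 holes -> [(4, 18), (7, 18)]
Unfold 2 (reflect across h@4): 4 holes -> [(0, 18), (3, 18), (4, 18), (7, 18)]
Unfold 3 (reflect across h@8): 8 holes -> [(0, 18), (3, 18), (4, 18), (7, 18), (8, 18), (11, 18), (12, 18), (15, 18)]
Holes: [(0, 18), (3, 18), (4, 18), (7, 18), (8, 18), (11, 18), (12, 18), (15, 18)]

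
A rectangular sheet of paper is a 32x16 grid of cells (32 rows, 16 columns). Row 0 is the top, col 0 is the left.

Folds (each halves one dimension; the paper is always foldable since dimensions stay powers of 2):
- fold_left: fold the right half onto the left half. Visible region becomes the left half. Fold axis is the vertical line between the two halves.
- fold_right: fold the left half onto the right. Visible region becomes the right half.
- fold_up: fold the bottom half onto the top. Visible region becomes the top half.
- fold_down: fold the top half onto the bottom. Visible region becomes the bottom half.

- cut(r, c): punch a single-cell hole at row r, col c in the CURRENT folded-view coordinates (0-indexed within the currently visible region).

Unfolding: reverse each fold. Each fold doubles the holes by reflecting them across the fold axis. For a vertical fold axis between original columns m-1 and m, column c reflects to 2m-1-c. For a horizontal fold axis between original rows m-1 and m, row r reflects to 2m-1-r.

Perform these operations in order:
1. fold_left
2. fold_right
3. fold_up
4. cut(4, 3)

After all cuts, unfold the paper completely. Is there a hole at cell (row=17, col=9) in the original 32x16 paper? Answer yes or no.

Answer: no

Derivation:
Op 1 fold_left: fold axis v@8; visible region now rows[0,32) x cols[0,8) = 32x8
Op 2 fold_right: fold axis v@4; visible region now rows[0,32) x cols[4,8) = 32x4
Op 3 fold_up: fold axis h@16; visible region now rows[0,16) x cols[4,8) = 16x4
Op 4 cut(4, 3): punch at orig (4,7); cuts so far [(4, 7)]; region rows[0,16) x cols[4,8) = 16x4
Unfold 1 (reflect across h@16): 2 holes -> [(4, 7), (27, 7)]
Unfold 2 (reflect across v@4): 4 holes -> [(4, 0), (4, 7), (27, 0), (27, 7)]
Unfold 3 (reflect across v@8): 8 holes -> [(4, 0), (4, 7), (4, 8), (4, 15), (27, 0), (27, 7), (27, 8), (27, 15)]
Holes: [(4, 0), (4, 7), (4, 8), (4, 15), (27, 0), (27, 7), (27, 8), (27, 15)]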